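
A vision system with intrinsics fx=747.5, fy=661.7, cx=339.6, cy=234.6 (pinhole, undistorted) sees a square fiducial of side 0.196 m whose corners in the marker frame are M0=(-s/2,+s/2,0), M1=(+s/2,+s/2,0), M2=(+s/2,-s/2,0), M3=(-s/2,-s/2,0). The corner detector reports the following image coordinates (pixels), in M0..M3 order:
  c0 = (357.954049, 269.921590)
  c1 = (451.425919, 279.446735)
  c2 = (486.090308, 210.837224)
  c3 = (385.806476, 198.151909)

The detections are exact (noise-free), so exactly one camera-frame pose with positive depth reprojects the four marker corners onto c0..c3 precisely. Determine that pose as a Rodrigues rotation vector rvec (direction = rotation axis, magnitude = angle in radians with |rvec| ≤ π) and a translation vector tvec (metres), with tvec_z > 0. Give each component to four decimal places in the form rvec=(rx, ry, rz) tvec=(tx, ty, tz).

rvec=(0.6577, -0.1870, 0.1981) tvec=(0.1539, 0.0140, 1.4223)

Intrinsics K: fx=747.5, fy=661.7, cx=339.6, cy=234.6
Marker side s = 0.196 m; corners in marker frame (Z=0):
  M0 = (-0.0980, +0.0980, 0)
  M1 = (+0.0980, +0.0980, 0)
  M2 = (+0.0980, -0.0980, 0)
  M3 = (-0.0980, -0.0980, 0)
Detected image corners:
  c0 = (357.954049, 269.921590) px
  c1 = (451.425919, 279.446735) px
  c2 = (486.090308, 210.837224) px
  c3 = (385.806476, 198.151909) px
Planar DLT: solve 8×8 A·h = b for H (H[2,2]=1):
  H  [+562.73694 +13.34369 +420.46951]
  H  [+95.75841 +456.65343 +241.09535]
  H  [+0.16455 +0.41184 +1.00000]
B = K⁻¹H; ‖b₁‖=0.703074, ‖b₂‖=0.703074; λ = 2/(‖b₁‖+‖b₂‖) = 1.422325, sign → tz>0 ⇒ λ=+1.422325
r₁ = λ·B[:,0] = (+0.96443,+0.12285,+0.23404); r₂ = λ·B[:,1] = (-0.24074,+0.77390,+0.58577)
r₃ = r₁×r₂ = (-0.10916,-0.62128,+0.77595); SVD([r₁ r₂ r₃]) → R = UVᵀ:
  R  [+0.96443 -0.24074 -0.10916]
  R  [+0.12285 +0.77390 -0.62128]
  R  [+0.23404 +0.58577 +0.77595]
t = (+0.15388, +0.01396, +1.42232) m
tr R = 2.514274; θ = arccos((tr R − 1)/2) = 0.711877 rad = 40.788°
axis k = ((R−Rᵀ)₃₂, (R−Rᵀ)₁₃, (R−Rᵀ)₂₁) / (2 sinθ) = (+0.923878, -0.262687, +0.278291)
rvec = θ·k = (+0.657687, -0.187001, +0.198109)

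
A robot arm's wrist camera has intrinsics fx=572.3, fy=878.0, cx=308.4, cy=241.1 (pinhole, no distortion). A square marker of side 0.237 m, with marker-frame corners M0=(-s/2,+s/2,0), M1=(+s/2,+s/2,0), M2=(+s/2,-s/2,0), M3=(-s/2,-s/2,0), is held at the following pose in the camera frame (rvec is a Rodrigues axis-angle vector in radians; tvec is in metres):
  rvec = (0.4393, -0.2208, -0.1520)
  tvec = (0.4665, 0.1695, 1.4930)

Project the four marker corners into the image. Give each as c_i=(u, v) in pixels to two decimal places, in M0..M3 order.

c0=(445.04, 413.02) c1=(524.93, 382.75) c2=(531.16, 265.52) c3=(445.64, 294.50)

Intrinsics K: fx=572.3, fy=878.0, cx=308.4, cy=241.1
Marker side s = 0.237 m; corners in marker frame (Z=0):
  M0 = (-0.1185, +0.1185, 0)
  M1 = (+0.1185, +0.1185, 0)
  M2 = (+0.1185, -0.1185, 0)
  M3 = (-0.1185, -0.1185, 0)
rvec = (0.4393, -0.2208, -0.1520), |rvec| = θ = 0.51463 rad = 29.486°
Rodrigues: sinθ=0.49221, 1−cosθ=0.12952; R = I + sinθ·[k]× + (1−cosθ)·[k]×²:
    [+0.96486 +0.09794 -0.24384]
    [-0.19282 +0.89432 -0.40375]
    [+0.17853 +0.43658 +0.88178]
t = (0.4665, 0.1695, 1.4930) m
M0: Pc = R·M0+t = (+0.36377, +0.29833, +1.52358); u = 572.3·(+0.36377)/1.52358 + 308.4 = 445.0426, v = 878.0·(+0.29833)/1.52358 + 241.1 = 413.0175
M1: Pc = R·M1+t = (+0.59244, +0.25263, +1.56589); u = 572.3·(+0.59244)/1.56589 + 308.4 = 524.9251, v = 878.0·(+0.25263)/1.56589 + 241.1 = 382.7495
M2: Pc = R·M2+t = (+0.56923, +0.04067, +1.46242); u = 572.3·(+0.56923)/1.46242 + 308.4 = 531.1609, v = 878.0·(+0.04067)/1.46242 + 241.1 = 265.5199
M3: Pc = R·M3+t = (+0.34056, +0.08637, +1.42011); u = 572.3·(+0.34056)/1.42011 + 308.4 = 445.6439, v = 878.0·(+0.08637)/1.42011 + 241.1 = 294.5005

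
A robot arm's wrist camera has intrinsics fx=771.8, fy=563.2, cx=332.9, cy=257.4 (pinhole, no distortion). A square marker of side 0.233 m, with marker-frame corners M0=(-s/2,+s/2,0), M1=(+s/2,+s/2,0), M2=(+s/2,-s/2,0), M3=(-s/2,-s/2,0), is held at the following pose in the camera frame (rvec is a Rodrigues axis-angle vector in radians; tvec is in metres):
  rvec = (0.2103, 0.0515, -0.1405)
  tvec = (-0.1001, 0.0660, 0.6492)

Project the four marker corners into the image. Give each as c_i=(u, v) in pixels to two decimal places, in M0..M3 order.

Intrinsics K: fx=771.8, fy=563.2, cx=332.9, cy=257.4
Marker side s = 0.233 m; corners in marker frame (Z=0):
  M0 = (-0.1165, +0.1165, 0)
  M1 = (+0.1165, +0.1165, 0)
  M2 = (+0.1165, -0.1165, 0)
  M3 = (-0.1165, -0.1165, 0)
rvec = (0.2103, 0.0515, -0.1405), |rvec| = θ = 0.25811 rad = 14.788°
Rodrigues: sinθ=0.25525, 1−cosθ=0.03312; R = I + sinθ·[k]× + (1−cosθ)·[k]×²:
    [+0.98887 +0.14433 +0.03624]
    [-0.13356 +0.96819 -0.21157]
    [-0.06562 +0.20437 +0.97669]
t = (-0.1001, 0.0660, 0.6492) m
M0: Pc = R·M0+t = (-0.19849, +0.19435, +0.68065); u = 771.8·(-0.19849)/0.68065 + 332.9 = 107.8324, v = 563.2·(+0.19435)/0.68065 + 257.4 = 418.2163
M1: Pc = R·M1+t = (+0.03192, +0.16323, +0.66536); u = 771.8·(+0.03192)/0.66536 + 332.9 = 369.9230, v = 563.2·(+0.16323)/0.66536 + 257.4 = 395.5706
M2: Pc = R·M2+t = (-0.00171, -0.06235, +0.61775); u = 771.8·(-0.00171)/0.61775 + 332.9 = 330.7615, v = 563.2·(-0.06235)/0.61775 + 257.4 = 200.5514
M3: Pc = R·M3+t = (-0.23212, -0.03123, +0.63304); u = 771.8·(-0.23212)/0.63304 + 332.9 = 49.9013, v = 563.2·(-0.03123)/0.63304 + 257.4 = 229.6109

c0=(107.83, 418.22) c1=(369.92, 395.57) c2=(330.76, 200.55) c3=(49.90, 229.61)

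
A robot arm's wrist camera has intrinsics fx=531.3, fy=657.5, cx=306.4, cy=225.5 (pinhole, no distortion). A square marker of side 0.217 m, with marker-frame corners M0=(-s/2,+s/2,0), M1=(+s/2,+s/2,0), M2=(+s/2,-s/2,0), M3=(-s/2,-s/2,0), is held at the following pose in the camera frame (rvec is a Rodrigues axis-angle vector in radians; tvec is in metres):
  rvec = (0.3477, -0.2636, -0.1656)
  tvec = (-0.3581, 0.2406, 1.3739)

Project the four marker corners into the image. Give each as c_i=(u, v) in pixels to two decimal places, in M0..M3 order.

c0=(134.54, 397.63) c1=(216.81, 371.45) c2=(201.99, 282.46) c3=(114.31, 306.87)

Intrinsics K: fx=531.3, fy=657.5, cx=306.4, cy=225.5
Marker side s = 0.217 m; corners in marker frame (Z=0):
  M0 = (-0.1085, +0.1085, 0)
  M1 = (+0.1085, +0.1085, 0)
  M2 = (+0.1085, -0.1085, 0)
  M3 = (-0.1085, -0.1085, 0)
rvec = (0.3477, -0.2636, -0.1656), |rvec| = θ = 0.46669 rad = 26.740°
Rodrigues: sinθ=0.44994, 1−cosθ=0.10694; R = I + sinθ·[k]× + (1−cosθ)·[k]×²:
    [+0.95242 +0.11465 -0.28241]
    [-0.20465 +0.92718 -0.31378]
    [+0.22586 +0.35665 +0.90653]
t = (-0.3581, 0.2406, 1.3739) m
M0: Pc = R·M0+t = (-0.44900, +0.36340, +1.38809); u = 531.3·(-0.44900)/1.38809 + 306.4 = 134.5434, v = 657.5·(+0.36340)/1.38809 + 225.5 = 397.6343
M1: Pc = R·M1+t = (-0.24232, +0.31899, +1.43710); u = 531.3·(-0.24232)/1.43710 + 306.4 = 216.8127, v = 657.5·(+0.31899)/1.43710 + 225.5 = 371.4453
M2: Pc = R·M2+t = (-0.26720, +0.11780, +1.35971); u = 531.3·(-0.26720)/1.35971 + 306.4 = 201.9920, v = 657.5·(+0.11780)/1.35971 + 225.5 = 282.4614
M3: Pc = R·M3+t = (-0.47388, +0.16221, +1.31070); u = 531.3·(-0.47388)/1.31070 + 306.4 = 114.3107, v = 657.5·(+0.16221)/1.31070 + 225.5 = 306.8694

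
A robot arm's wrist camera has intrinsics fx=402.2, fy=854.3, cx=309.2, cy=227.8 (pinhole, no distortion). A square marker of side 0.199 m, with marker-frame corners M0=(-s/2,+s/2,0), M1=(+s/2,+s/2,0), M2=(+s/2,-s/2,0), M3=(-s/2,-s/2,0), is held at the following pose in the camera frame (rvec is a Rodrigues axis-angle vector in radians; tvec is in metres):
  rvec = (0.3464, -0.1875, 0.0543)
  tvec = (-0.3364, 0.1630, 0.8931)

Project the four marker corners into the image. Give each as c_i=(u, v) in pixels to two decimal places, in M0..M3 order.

c0=(113.00, 467.39) c1=(204.01, 461.46) c2=(203.83, 297.39) c3=(105.66, 296.34)

Intrinsics K: fx=402.2, fy=854.3, cx=309.2, cy=227.8
Marker side s = 0.199 m; corners in marker frame (Z=0):
  M0 = (-0.0995, +0.0995, 0)
  M1 = (+0.0995, +0.0995, 0)
  M2 = (+0.0995, -0.0995, 0)
  M3 = (-0.0995, -0.0995, 0)
rvec = (0.3464, -0.1875, 0.0543), |rvec| = θ = 0.39762 rad = 22.782°
Rodrigues: sinθ=0.38722, 1−cosθ=0.07801; R = I + sinθ·[k]× + (1−cosθ)·[k]×²:
    [+0.98120 -0.08493 -0.17332]
    [+0.02083 +0.93933 -0.34237]
    [+0.19188 +0.33232 +0.92344]
t = (-0.3364, 0.1630, 0.8931) m
M0: Pc = R·M0+t = (-0.44248, +0.25439, +0.90707); u = 402.2·(-0.44248)/0.90707 + 309.2 = 113.0028, v = 854.3·(+0.25439)/0.90707 + 227.8 = 467.3906
M1: Pc = R·M1+t = (-0.24722, +0.25854, +0.94526); u = 402.2·(-0.24722)/0.94526 + 309.2 = 204.0092, v = 854.3·(+0.25854)/0.94526 + 227.8 = 461.4587
M2: Pc = R·M2+t = (-0.23032, +0.07161, +0.87913); u = 402.2·(-0.23032)/0.87913 + 309.2 = 203.8285, v = 854.3·(+0.07161)/0.87913 + 227.8 = 297.3867
M3: Pc = R·M3+t = (-0.42558, +0.06746, +0.84094); u = 402.2·(-0.42558)/0.84094 + 309.2 = 105.6572, v = 854.3·(+0.06746)/0.84094 + 227.8 = 296.3351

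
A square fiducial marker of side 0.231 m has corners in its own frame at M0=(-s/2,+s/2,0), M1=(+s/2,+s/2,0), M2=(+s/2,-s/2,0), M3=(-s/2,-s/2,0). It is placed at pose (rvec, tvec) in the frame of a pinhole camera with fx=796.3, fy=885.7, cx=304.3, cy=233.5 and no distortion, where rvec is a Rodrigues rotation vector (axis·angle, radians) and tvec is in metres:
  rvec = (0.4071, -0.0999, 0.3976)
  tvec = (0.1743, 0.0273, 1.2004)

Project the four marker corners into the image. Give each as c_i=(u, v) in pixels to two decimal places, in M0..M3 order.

Intrinsics K: fx=796.3, fy=885.7, cx=304.3, cy=233.5
Marker side s = 0.231 m; corners in marker frame (Z=0):
  M0 = (-0.1155, +0.1155, 0)
  M1 = (+0.1155, +0.1155, 0)
  M2 = (+0.1155, -0.1155, 0)
  M3 = (-0.1155, -0.1155, 0)
rvec = (0.4071, -0.0999, 0.3976), |rvec| = θ = 0.57775 rad = 33.103°
Rodrigues: sinθ=0.54614, 1−cosθ=0.16231; R = I + sinθ·[k]× + (1−cosθ)·[k]×²:
    [+0.91828 -0.39562 -0.01573]
    [+0.35607 +0.84255 -0.40414]
    [+0.17314 +0.36551 +0.91456]
t = (0.1743, 0.0273, 1.2004) m
M0: Pc = R·M0+t = (+0.02254, +0.08349, +1.22262); u = 796.3·(+0.02254)/1.22262 + 304.3 = 318.9834, v = 885.7·(+0.08349)/1.22262 + 233.5 = 293.9809
M1: Pc = R·M1+t = (+0.23467, +0.16574, +1.26261); u = 796.3·(+0.23467)/1.26261 + 304.3 = 452.2986, v = 885.7·(+0.16574)/1.26261 + 233.5 = 349.7637
M2: Pc = R·M2+t = (+0.32606, -0.02889, +1.17818); u = 796.3·(+0.32606)/1.17818 + 304.3 = 524.6720, v = 885.7·(-0.02889)/1.17818 + 233.5 = 211.7835
M3: Pc = R·M3+t = (+0.11393, -0.11114, +1.13819); u = 796.3·(+0.11393)/1.13819 + 304.3 = 384.0102, v = 885.7·(-0.11114)/1.13819 + 233.5 = 147.0141

c0=(318.98, 293.98) c1=(452.30, 349.76) c2=(524.67, 211.78) c3=(384.01, 147.01)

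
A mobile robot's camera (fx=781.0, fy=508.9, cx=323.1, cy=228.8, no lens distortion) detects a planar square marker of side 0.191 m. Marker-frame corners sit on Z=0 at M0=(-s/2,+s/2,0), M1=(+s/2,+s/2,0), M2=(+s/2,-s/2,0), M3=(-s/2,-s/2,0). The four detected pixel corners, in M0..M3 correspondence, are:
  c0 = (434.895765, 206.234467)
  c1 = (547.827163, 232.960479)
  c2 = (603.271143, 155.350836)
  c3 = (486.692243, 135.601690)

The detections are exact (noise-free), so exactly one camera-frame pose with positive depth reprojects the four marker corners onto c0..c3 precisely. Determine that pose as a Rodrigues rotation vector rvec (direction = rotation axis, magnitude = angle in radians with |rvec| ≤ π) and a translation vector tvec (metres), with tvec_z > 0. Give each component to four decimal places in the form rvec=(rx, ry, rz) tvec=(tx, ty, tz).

Intrinsics K: fx=781.0, fy=508.9, cx=323.1, cy=228.8
Marker side s = 0.191 m; corners in marker frame (Z=0):
  M0 = (-0.0955, +0.0955, 0)
  M1 = (+0.0955, +0.0955, 0)
  M2 = (+0.0955, -0.0955, 0)
  M3 = (-0.0955, -0.0955, 0)
Detected image corners:
  c0 = (434.895765, 206.234467) px
  c1 = (547.827163, 232.960479) px
  c2 = (603.271143, 155.350836) px
  c3 = (486.692243, 135.601690) px
Planar DLT: solve 8×8 A·h = b for H (H[2,2]=1):
  H  [+354.54830 -309.16217 +515.70946]
  H  [+34.79599 +377.07299 +181.81228]
  H  [-0.47535 -0.05570 +1.00000]
B = K⁻¹H; ‖b₁‖=0.853724, ‖b₂‖=0.853724; λ = 2/(‖b₁‖+‖b₂‖) = 1.171338, sign → tz>0 ⇒ λ=+1.171338
r₁ = λ·B[:,0] = (+0.76210,+0.33043,-0.55680); r₂ = λ·B[:,1] = (-0.43669,+0.89724,-0.06524)
r₃ = r₁×r₂ = (+0.47803,+0.29287,+0.82808); SVD([r₁ r₂ r₃]) → R = UVᵀ:
  R  [+0.76210 -0.43669 +0.47803]
  R  [+0.33043 +0.89724 +0.29287]
  R  [-0.55680 -0.06524 +0.82808]
t = (+0.28887, -0.10815, +1.17134) m
tr R = 2.487422; θ = arccos((tr R − 1)/2) = 0.732192 rad = 41.952°
axis k = ((R−Rᵀ)₃₂, (R−Rᵀ)₁₃, (R−Rᵀ)₂₁) / (2 sinθ) = (-0.267846, +0.773991, +0.573757)
rvec = θ·k = (-0.196115, +0.566710, +0.420100)

rvec=(-0.1961, 0.5667, 0.4201) tvec=(0.2889, -0.1082, 1.1713)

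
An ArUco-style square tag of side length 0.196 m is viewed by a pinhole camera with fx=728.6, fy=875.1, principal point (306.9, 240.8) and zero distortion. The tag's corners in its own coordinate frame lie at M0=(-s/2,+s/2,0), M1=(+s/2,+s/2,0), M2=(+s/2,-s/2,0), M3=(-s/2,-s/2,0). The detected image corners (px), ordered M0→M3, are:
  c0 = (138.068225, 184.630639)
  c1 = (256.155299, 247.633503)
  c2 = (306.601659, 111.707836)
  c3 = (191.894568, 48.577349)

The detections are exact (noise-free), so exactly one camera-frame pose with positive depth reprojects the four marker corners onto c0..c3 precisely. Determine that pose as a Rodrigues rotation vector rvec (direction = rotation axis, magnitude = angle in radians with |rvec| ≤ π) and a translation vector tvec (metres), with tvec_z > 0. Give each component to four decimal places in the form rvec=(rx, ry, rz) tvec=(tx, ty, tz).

Intrinsics K: fx=728.6, fy=875.1, cx=306.9, cy=240.8
Marker side s = 0.196 m; corners in marker frame (Z=0):
  M0 = (-0.0980, +0.0980, 0)
  M1 = (+0.0980, +0.0980, 0)
  M2 = (+0.0980, -0.0980, 0)
  M3 = (-0.0980, -0.0980, 0)
Detected image corners:
  c0 = (138.068225, 184.630639) px
  c1 = (256.155299, 247.633503) px
  c2 = (306.601659, 111.707836) px
  c3 = (191.894568, 48.577349) px
Planar DLT: solve 8×8 A·h = b for H (H[2,2]=1):
  H  [+607.34222 -292.93211 +223.83588]
  H  [+330.78757 +675.91260 +147.51980]
  H  [+0.06086 -0.12090 +1.00000]
B = K⁻¹H; ‖b₁‖=0.887117, ‖b₂‖=0.887117; λ = 2/(‖b₁‖+‖b₂‖) = 1.127247, sign → tz>0 ⇒ λ=+1.127247
r₁ = λ·B[:,0] = (+0.91075,+0.40722,+0.06860); r₂ = λ·B[:,1] = (-0.39580,+0.90817,-0.13628)
r₃ = r₁×r₂ = (-0.11780,+0.09697,+0.98829); SVD([r₁ r₂ r₃]) → R = UVᵀ:
  R  [+0.91075 -0.39580 -0.11780]
  R  [+0.40722 +0.90817 +0.09697]
  R  [+0.06860 -0.13628 +0.98829]
t = (-0.12851, -0.12016, +1.12725) m
tr R = 2.807208; θ = arccos((tr R − 1)/2) = 0.442686 rad = 25.364°
axis k = ((R−Rᵀ)₃₂, (R−Rᵀ)₁₃, (R−Rᵀ)₂₁) / (2 sinθ) = (-0.272249, -0.217564, +0.937308)
rvec = θ·k = (-0.120521, -0.096313, +0.414933)

rvec=(-0.1205, -0.0963, 0.4149) tvec=(-0.1285, -0.1202, 1.1272)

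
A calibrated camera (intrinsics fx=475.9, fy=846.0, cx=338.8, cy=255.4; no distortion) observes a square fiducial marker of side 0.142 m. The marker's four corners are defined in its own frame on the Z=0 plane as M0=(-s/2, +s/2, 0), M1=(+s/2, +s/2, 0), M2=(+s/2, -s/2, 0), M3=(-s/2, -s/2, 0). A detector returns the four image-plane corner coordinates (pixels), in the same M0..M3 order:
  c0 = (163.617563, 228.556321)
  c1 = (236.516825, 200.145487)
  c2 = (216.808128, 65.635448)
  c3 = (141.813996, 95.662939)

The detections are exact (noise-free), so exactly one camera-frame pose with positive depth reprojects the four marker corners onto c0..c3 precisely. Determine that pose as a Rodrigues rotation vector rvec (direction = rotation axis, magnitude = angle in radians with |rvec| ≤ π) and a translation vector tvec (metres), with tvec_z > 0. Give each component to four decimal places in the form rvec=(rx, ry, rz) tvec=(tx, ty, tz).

Intrinsics K: fx=475.9, fy=846.0, cx=338.8, cy=255.4
Marker side s = 0.142 m; corners in marker frame (Z=0):
  M0 = (-0.0710, +0.0710, 0)
  M1 = (+0.0710, +0.0710, 0)
  M2 = (+0.0710, -0.0710, 0)
  M3 = (-0.0710, -0.0710, 0)
Detected image corners:
  c0 = (163.617563, 228.556321) px
  c1 = (236.516825, 200.145487) px
  c2 = (216.808128, 65.635448) px
  c3 = (141.813996, 95.662939) px
Planar DLT: solve 8×8 A·h = b for H (H[2,2]=1):
  H  [+513.21471 +186.11857 +189.74145]
  H  [-211.45839 +972.59316 +148.53974]
  H  [-0.03915 +0.21049 +1.00000]
B = K⁻¹H; ‖b₁‖=1.132297, ‖b₂‖=1.132297; λ = 2/(‖b₁‖+‖b₂‖) = 0.883161, sign → tz>0 ⇒ λ=+0.883161
r₁ = λ·B[:,0] = (+0.97702,-0.21031,-0.03458); r₂ = λ·B[:,1] = (+0.21305,+0.95919,+0.18590)
r₃ = r₁×r₂ = (-0.00593,-0.18899,+0.98196); SVD([r₁ r₂ r₃]) → R = UVᵀ:
  R  [+0.97702 +0.21305 -0.00593]
  R  [-0.21031 +0.95919 -0.18899]
  R  [-0.03458 +0.18590 +0.98196]
t = (-0.27662, -0.11155, +0.88316) m
tr R = 2.918177; θ = arccos((tr R − 1)/2) = 0.287031 rad = 16.446°
axis k = ((R−Rᵀ)₃₂, (R−Rᵀ)₁₃, (R−Rᵀ)₂₁) / (2 sinθ) = (+0.662105, +0.050591, -0.747701)
rvec = θ·k = (+0.190045, +0.014521, -0.214614)

rvec=(0.1900, 0.0145, -0.2146) tvec=(-0.2766, -0.1116, 0.8832)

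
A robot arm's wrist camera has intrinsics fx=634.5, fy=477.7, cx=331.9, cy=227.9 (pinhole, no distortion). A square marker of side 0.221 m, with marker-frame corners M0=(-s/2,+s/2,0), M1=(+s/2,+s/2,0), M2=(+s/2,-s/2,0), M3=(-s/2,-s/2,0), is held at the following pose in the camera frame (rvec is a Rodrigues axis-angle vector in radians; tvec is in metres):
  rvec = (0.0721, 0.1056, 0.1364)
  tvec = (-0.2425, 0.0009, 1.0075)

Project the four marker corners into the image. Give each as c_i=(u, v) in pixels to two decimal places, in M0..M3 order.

Intrinsics K: fx=634.5, fy=477.7, cx=331.9, cy=227.9
Marker side s = 0.221 m; corners in marker frame (Z=0):
  M0 = (-0.1105, +0.1105, 0)
  M1 = (+0.1105, +0.1105, 0)
  M2 = (+0.1105, -0.1105, 0)
  M3 = (-0.1105, -0.1105, 0)
rvec = (0.0721, 0.1056, 0.1364), |rvec| = θ = 0.18696 rad = 10.712°
Rodrigues: sinθ=0.18587, 1−cosθ=0.01743; R = I + sinθ·[k]× + (1−cosθ)·[k]×²:
    [+0.98517 -0.13181 +0.10989]
    [+0.13940 +0.98813 -0.06450]
    [-0.10008 +0.07886 +0.99185]
t = (-0.2425, 0.0009, 1.0075) m
M0: Pc = R·M0+t = (-0.36593, +0.09468, +1.02727); u = 634.5·(-0.36593)/1.02727 + 331.9 = 105.8843, v = 477.7·(+0.09468)/1.02727 + 227.9 = 271.9300
M1: Pc = R·M1+t = (-0.14820, +0.12549, +1.00516); u = 634.5·(-0.14820)/1.00516 + 331.9 = 238.3466, v = 477.7·(+0.12549)/1.00516 + 227.9 = 287.5404
M2: Pc = R·M2+t = (-0.11907, -0.09288, +0.98773); u = 634.5·(-0.11907)/0.98773 + 331.9 = 255.4086, v = 477.7·(-0.09288)/0.98773 + 227.9 = 182.9776
M3: Pc = R·M3+t = (-0.33680, -0.12369, +1.00984); u = 634.5·(-0.33680)/1.00984 + 331.9 = 120.2865, v = 477.7·(-0.12369)/1.00984 + 227.9 = 169.3881

c0=(105.88, 271.93) c1=(238.35, 287.54) c2=(255.41, 182.98) c3=(120.29, 169.39)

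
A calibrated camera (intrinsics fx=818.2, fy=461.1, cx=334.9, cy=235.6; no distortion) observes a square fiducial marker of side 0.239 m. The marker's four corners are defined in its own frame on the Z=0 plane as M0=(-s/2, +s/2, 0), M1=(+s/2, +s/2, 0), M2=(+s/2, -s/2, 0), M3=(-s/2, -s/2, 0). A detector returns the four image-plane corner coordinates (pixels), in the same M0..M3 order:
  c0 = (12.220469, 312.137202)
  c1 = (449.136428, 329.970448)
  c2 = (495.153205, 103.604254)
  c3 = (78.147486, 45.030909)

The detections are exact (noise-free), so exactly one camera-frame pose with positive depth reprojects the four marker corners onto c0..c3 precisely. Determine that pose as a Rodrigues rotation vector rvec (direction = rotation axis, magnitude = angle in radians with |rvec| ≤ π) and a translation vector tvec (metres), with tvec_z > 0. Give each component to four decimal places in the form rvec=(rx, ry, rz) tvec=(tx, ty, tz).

Intrinsics K: fx=818.2, fy=461.1, cx=334.9, cy=235.6
Marker side s = 0.239 m; corners in marker frame (Z=0):
  M0 = (-0.1195, +0.1195, 0)
  M1 = (+0.1195, +0.1195, 0)
  M2 = (+0.1195, -0.1195, 0)
  M3 = (-0.1195, -0.1195, 0)
Detected image corners:
  c0 = (12.220469, 312.137202) px
  c1 = (449.136428, 329.970448) px
  c2 = (495.153205, 103.604254) px
  c3 = (78.147486, 45.030909) px
Planar DLT: solve 8×8 A·h = b for H (H[2,2]=1):
  H  [+1968.74220 -257.17893 +277.03634]
  H  [+300.59996 +1004.91484 +197.78829]
  H  [+0.70673 -0.10247 +1.00000]
B = K⁻¹H; ‖b₁‖=2.250636, ‖b₂‖=2.250636; λ = 2/(‖b₁‖+‖b₂‖) = 0.444319, sign → tz>0 ⇒ λ=+0.444319
r₁ = λ·B[:,0] = (+0.94058,+0.12921,+0.31401); r₂ = λ·B[:,1] = (-0.12102,+0.99160,-0.04553)
r₃ = r₁×r₂ = (-0.31726,+0.00482,+0.94833); SVD([r₁ r₂ r₃]) → R = UVᵀ:
  R  [+0.94058 -0.12102 -0.31726]
  R  [+0.12921 +0.99160 +0.00482]
  R  [+0.31401 -0.04553 +0.94833]
t = (-0.03142, -0.03644, +0.44432) m
tr R = 2.880516; θ = arccos((tr R − 1)/2) = 0.347408 rad = 19.905°
axis k = ((R−Rᵀ)₃₂, (R−Rᵀ)₁₃, (R−Rᵀ)₂₁) / (2 sinθ) = (-0.073941, -0.927080, +0.367499)
rvec = θ·k = (-0.025688, -0.322075, +0.127672)

rvec=(-0.0257, -0.3221, 0.1277) tvec=(-0.0314, -0.0364, 0.4443)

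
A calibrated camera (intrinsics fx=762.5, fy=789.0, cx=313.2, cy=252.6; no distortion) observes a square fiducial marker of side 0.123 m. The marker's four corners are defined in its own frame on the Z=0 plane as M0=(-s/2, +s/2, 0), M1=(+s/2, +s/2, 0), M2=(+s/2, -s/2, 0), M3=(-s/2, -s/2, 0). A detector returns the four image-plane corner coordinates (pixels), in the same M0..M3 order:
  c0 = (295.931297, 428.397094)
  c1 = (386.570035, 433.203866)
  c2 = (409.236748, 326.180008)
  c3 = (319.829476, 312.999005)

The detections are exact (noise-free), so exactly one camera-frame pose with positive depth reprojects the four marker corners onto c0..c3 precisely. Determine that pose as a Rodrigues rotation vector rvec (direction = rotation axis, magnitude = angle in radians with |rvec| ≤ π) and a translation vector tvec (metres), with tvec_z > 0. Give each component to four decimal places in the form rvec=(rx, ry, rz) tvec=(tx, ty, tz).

rvec=(0.0951, -0.5369, 0.1943) tvec=(0.0460, 0.1322, 0.8487)

Intrinsics K: fx=762.5, fy=789.0, cx=313.2, cy=252.6
Marker side s = 0.123 m; corners in marker frame (Z=0):
  M0 = (-0.0615, +0.0615, 0)
  M1 = (+0.0615, +0.0615, 0)
  M2 = (+0.0615, -0.0615, 0)
  M3 = (-0.0615, -0.0615, 0)
Detected image corners:
  c0 = (295.931297, 428.397094) px
  c1 = (386.570035, 433.203866) px
  c2 = (409.236748, 326.180008) px
  c3 = (319.829476, 312.999005) px
Planar DLT: solve 8×8 A·h = b for H (H[2,2]=1):
  H  [+946.63129 -172.81451 +354.54321]
  H  [+301.31783 +920.19605 +375.52110]
  H  [+0.60847 +0.04615 +1.00000]
B = K⁻¹H; ‖b₁‖=1.178310, ‖b₂‖=1.178310; λ = 2/(‖b₁‖+‖b₂‖) = 0.848673, sign → tz>0 ⇒ λ=+0.848673
r₁ = λ·B[:,0] = (+0.84150,+0.15878,+0.51639); r₂ = λ·B[:,1] = (-0.20843,+0.97725,+0.03917)
r₃ = r₁×r₂ = (-0.49842,-0.14059,+0.85546); SVD([r₁ r₂ r₃]) → R = UVᵀ:
  R  [+0.84150 -0.20843 -0.49842]
  R  [+0.15878 +0.97725 -0.14059]
  R  [+0.51639 +0.03917 +0.85546]
t = (+0.04602, +0.13222, +0.84867) m
tr R = 2.674215; θ = arccos((tr R − 1)/2) = 0.578822 rad = 33.164°
axis k = ((R−Rᵀ)₃₂, (R−Rᵀ)₁₃, (R−Rᵀ)₂₁) / (2 sinθ) = (+0.164302, -0.927551, +0.335641)
rvec = θ·k = (+0.095102, -0.536887, +0.194276)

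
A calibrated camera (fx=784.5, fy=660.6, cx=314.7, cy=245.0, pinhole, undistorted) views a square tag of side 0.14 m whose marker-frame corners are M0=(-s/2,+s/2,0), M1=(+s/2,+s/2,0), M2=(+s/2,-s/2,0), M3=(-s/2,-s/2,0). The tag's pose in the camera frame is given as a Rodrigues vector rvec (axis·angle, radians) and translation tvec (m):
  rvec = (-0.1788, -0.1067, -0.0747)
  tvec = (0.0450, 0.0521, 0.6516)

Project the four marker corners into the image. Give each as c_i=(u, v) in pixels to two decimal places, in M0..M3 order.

Intrinsics K: fx=784.5, fy=660.6, cx=314.7, cy=245.0
Marker side s = 0.14 m; corners in marker frame (Z=0):
  M0 = (-0.0700, +0.0700, 0)
  M1 = (+0.0700, +0.0700, 0)
  M2 = (+0.0700, -0.0700, 0)
  M3 = (-0.0700, -0.0700, 0)
rvec = (-0.1788, -0.1067, -0.0747), |rvec| = θ = 0.22121 rad = 12.674°
Rodrigues: sinθ=0.21941, 1−cosθ=0.02437; R = I + sinθ·[k]× + (1−cosθ)·[k]×²:
    [+0.99155 +0.08359 -0.09918]
    [-0.06459 +0.98130 +0.18131]
    [+0.11248 -0.17338 +0.97841]
t = (0.0450, 0.0521, 0.6516) m
M0: Pc = R·M0+t = (-0.01856, +0.12531, +0.63159); u = 784.5·(-0.01856)/0.63159 + 314.7 = 291.6501, v = 660.6·(+0.12531)/0.63159 + 245.0 = 376.0684
M1: Pc = R·M1+t = (+0.12026, +0.11627, +0.64734); u = 784.5·(+0.12026)/0.64734 + 314.7 = 460.4417, v = 660.6·(+0.11627)/0.64734 + 245.0 = 363.6518
M2: Pc = R·M2+t = (+0.10856, -0.02111, +0.67161); u = 784.5·(+0.10856)/0.67161 + 314.7 = 441.5044, v = 660.6·(-0.02111)/0.67161 + 245.0 = 224.2335
M3: Pc = R·M3+t = (-0.03026, -0.01207, +0.65586); u = 784.5·(-0.03026)/0.65586 + 314.7 = 278.5048, v = 660.6·(-0.01207)/0.65586 + 245.0 = 232.8431

c0=(291.65, 376.07) c1=(460.44, 363.65) c2=(441.50, 224.23) c3=(278.50, 232.84)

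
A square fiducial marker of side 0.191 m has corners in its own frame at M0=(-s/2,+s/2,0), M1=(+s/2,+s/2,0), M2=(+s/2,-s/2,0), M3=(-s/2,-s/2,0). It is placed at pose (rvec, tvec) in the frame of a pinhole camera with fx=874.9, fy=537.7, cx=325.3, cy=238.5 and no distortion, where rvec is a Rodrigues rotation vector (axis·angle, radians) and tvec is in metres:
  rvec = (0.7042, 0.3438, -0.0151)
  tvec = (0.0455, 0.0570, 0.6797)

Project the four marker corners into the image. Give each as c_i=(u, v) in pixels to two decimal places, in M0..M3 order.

Intrinsics K: fx=874.9, fy=537.7, cx=325.3, cy=238.5
Marker side s = 0.191 m; corners in marker frame (Z=0):
  M0 = (-0.0955, +0.0955, 0)
  M1 = (+0.0955, +0.0955, 0)
  M2 = (+0.0955, -0.0955, 0)
  M3 = (-0.0955, -0.0955, 0)
rvec = (0.7042, 0.3438, -0.0151), |rvec| = θ = 0.78379 rad = 44.908°
Rodrigues: sinθ=0.70597, 1−cosθ=0.29176; R = I + sinθ·[k]× + (1−cosθ)·[k]×²:
    [+0.94376 +0.12858 +0.30461]
    [+0.10138 +0.76438 -0.63675]
    [-0.31471 +0.63182 +0.70835]
t = (0.0455, 0.0570, 0.6797) m
M0: Pc = R·M0+t = (-0.03235, +0.12032, +0.77009); u = 874.9·(-0.03235)/0.77009 + 325.3 = 288.5481, v = 537.7·(+0.12032)/0.77009 + 238.5 = 322.5082
M1: Pc = R·M1+t = (+0.14791, +0.13968, +0.70998); u = 874.9·(+0.14791)/0.70998 + 325.3 = 507.5648, v = 537.7·(+0.13968)/0.70998 + 238.5 = 344.2855
M2: Pc = R·M2+t = (+0.12335, -0.00632, +0.58931); u = 874.9·(+0.12335)/0.58931 + 325.3 = 508.4276, v = 537.7·(-0.00632)/0.58931 + 238.5 = 232.7367
M3: Pc = R·M3+t = (-0.05691, -0.02568, +0.64942); u = 874.9·(-0.05691)/0.64942 + 325.3 = 248.6327, v = 537.7·(-0.02568)/0.64942 + 238.5 = 217.2377

c0=(288.55, 322.51) c1=(507.56, 344.29) c2=(508.43, 232.74) c3=(248.63, 217.24)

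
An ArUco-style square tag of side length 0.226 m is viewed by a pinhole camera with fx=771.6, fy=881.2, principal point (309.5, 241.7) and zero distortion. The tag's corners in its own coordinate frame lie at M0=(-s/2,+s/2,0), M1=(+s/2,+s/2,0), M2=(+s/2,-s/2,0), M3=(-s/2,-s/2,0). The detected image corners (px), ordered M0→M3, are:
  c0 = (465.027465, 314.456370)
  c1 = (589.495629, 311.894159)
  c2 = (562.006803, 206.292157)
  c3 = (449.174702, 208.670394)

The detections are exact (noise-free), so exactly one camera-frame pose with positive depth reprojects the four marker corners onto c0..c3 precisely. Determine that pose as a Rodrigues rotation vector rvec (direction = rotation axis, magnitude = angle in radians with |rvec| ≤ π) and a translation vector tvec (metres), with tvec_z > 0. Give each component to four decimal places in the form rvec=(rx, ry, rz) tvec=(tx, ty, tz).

Intrinsics K: fx=771.6, fy=881.2, cx=309.5, cy=241.7
Marker side s = 0.226 m; corners in marker frame (Z=0):
  M0 = (-0.1130, +0.1130, 0)
  M1 = (+0.1130, +0.1130, 0)
  M2 = (+0.1130, -0.1130, 0)
  M3 = (-0.1130, -0.1130, 0)
Detected image corners:
  c0 = (465.027465, 314.456370) px
  c1 = (589.495629, 311.894159) px
  c2 = (562.006803, 206.292157) px
  c3 = (449.174702, 208.670394) px
Planar DLT: solve 8×8 A·h = b for H (H[2,2]=1):
  H  [+522.48486 -127.98725 +515.87909]
  H  [-11.54273 +354.82137 +257.73990]
  H  [-0.00243 -0.43350 +1.00000]
B = K⁻¹H; ‖b₁‖=0.678238, ‖b₂‖=0.678238; λ = 2/(‖b₁‖+‖b₂‖) = 1.474410, sign → tz>0 ⇒ λ=+1.474410
r₁ = λ·B[:,0] = (+0.99983,-0.01833,-0.00358); r₂ = λ·B[:,1] = (+0.01181,+0.76899,-0.63915)
r₃ = r₁×r₂ = (+0.01447,+0.63900,+0.76907); SVD([r₁ r₂ r₃]) → R = UVᵀ:
  R  [+0.99983 +0.01181 +0.01447]
  R  [-0.01833 +0.76899 +0.63900]
  R  [-0.00358 -0.63915 +0.76907]
t = (+0.39436, +0.02684, +1.47441) m
tr R = 2.537890; θ = arccos((tr R − 1)/2) = 0.693607 rad = 39.741°
axis k = ((R−Rᵀ)₃₂, (R−Rᵀ)₁₃, (R−Rᵀ)₂₁) / (2 sinθ) = (-0.999622, +0.014119, -0.023571)
rvec = θ·k = (-0.693345, +0.009793, -0.016349)

rvec=(-0.6933, 0.0098, -0.0163) tvec=(0.3944, 0.0268, 1.4744)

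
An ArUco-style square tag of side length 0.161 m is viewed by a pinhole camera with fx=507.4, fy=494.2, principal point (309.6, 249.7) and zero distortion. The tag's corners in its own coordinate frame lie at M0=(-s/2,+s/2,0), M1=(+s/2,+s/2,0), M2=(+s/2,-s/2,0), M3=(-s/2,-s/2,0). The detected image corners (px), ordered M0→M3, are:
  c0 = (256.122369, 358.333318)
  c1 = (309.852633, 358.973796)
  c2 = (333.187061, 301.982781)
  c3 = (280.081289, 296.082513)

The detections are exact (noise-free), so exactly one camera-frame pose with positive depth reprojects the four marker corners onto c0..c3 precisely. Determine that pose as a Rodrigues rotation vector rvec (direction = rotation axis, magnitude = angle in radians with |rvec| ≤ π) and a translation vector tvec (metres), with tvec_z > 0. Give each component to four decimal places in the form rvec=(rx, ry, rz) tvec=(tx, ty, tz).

Intrinsics K: fx=507.4, fy=494.2, cx=309.6, cy=249.7
Marker side s = 0.161 m; corners in marker frame (Z=0):
  M0 = (-0.0805, +0.0805, 0)
  M1 = (+0.0805, +0.0805, 0)
  M2 = (+0.0805, -0.0805, 0)
  M3 = (-0.0805, -0.0805, 0)
Detected image corners:
  c0 = (256.122369, 358.333318) px
  c1 = (309.852633, 358.973796) px
  c2 = (333.187061, 301.982781) px
  c3 = (280.081289, 296.082513) px
Planar DLT: solve 8×8 A·h = b for H (H[2,2]=1):
  H  [+490.67439 -97.87395 +295.81149]
  H  [+197.29262 +424.17003 +329.31220]
  H  [+0.53885 +0.16592 +1.00000]
B = K⁻¹H; ‖b₁‖=0.844889, ‖b₂‖=0.844889; λ = 2/(‖b₁‖+‖b₂‖) = 1.183588, sign → tz>0 ⇒ λ=+1.183588
r₁ = λ·B[:,0] = (+0.75542,+0.15026,+0.63778); r₂ = λ·B[:,1] = (-0.34813,+0.91664,+0.19638)
r₃ = r₁×r₂ = (-0.55511,-0.37038,+0.74476); SVD([r₁ r₂ r₃]) → R = UVᵀ:
  R  [+0.75542 -0.34813 -0.55511]
  R  [+0.15026 +0.91664 -0.37038]
  R  [+0.63778 +0.19638 +0.74476]
t = (-0.03216, +0.19067, +1.18359) m
tr R = 2.416826; θ = arccos((tr R − 1)/2) = 0.783549 rad = 44.894°
axis k = ((R−Rᵀ)₃₂, (R−Rᵀ)₁₃, (R−Rᵀ)₂₁) / (2 sinθ) = (+0.401508, -0.845063, +0.353072)
rvec = θ·k = (+0.314602, -0.662148, +0.276650)

rvec=(0.3146, -0.6621, 0.2766) tvec=(-0.0322, 0.1907, 1.1836)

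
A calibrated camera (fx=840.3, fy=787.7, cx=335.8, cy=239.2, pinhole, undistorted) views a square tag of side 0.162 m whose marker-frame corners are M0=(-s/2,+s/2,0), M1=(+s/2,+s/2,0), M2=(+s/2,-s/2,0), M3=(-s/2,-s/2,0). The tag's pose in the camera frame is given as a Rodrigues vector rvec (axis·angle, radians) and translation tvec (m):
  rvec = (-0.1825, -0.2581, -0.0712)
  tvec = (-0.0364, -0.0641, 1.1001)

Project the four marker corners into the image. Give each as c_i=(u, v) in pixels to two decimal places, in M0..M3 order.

c0=(251.42, 253.35) c1=(373.19, 247.44) c2=(361.09, 136.94) c3=(241.93, 138.44)

Intrinsics K: fx=840.3, fy=787.7, cx=335.8, cy=239.2
Marker side s = 0.162 m; corners in marker frame (Z=0):
  M0 = (-0.0810, +0.0810, 0)
  M1 = (+0.0810, +0.0810, 0)
  M2 = (+0.0810, -0.0810, 0)
  M3 = (-0.0810, -0.0810, 0)
rvec = (-0.1825, -0.2581, -0.0712), |rvec| = θ = 0.32402 rad = 18.565°
Rodrigues: sinθ=0.31838, 1−cosθ=0.05204; R = I + sinθ·[k]× + (1−cosθ)·[k]×²:
    [+0.96447 +0.09331 -0.24717]
    [-0.04661 +0.98098 +0.18843]
    [+0.26005 -0.17021 +0.95047]
t = (-0.0364, -0.0641, 1.1001) m
M0: Pc = R·M0+t = (-0.10696, +0.01914, +1.06525); u = 840.3·(-0.10696)/1.06525 + 335.8 = 251.4234, v = 787.7·(+0.01914)/1.06525 + 239.2 = 253.3495
M1: Pc = R·M1+t = (+0.04928, +0.01158, +1.10738); u = 840.3·(+0.04928)/1.10738 + 335.8 = 373.1946, v = 787.7·(+0.01158)/1.10738 + 239.2 = 247.4396
M2: Pc = R·M2+t = (+0.03416, -0.14734, +1.13495); u = 840.3·(+0.03416)/1.13495 + 335.8 = 361.0946, v = 787.7·(-0.14734)/1.13495 + 239.2 = 136.9438
M3: Pc = R·M3+t = (-0.12208, -0.13978, +1.09282); u = 840.3·(-0.12208)/1.09282 + 335.8 = 241.9296, v = 787.7·(-0.13978)/1.09282 + 239.2 = 138.4449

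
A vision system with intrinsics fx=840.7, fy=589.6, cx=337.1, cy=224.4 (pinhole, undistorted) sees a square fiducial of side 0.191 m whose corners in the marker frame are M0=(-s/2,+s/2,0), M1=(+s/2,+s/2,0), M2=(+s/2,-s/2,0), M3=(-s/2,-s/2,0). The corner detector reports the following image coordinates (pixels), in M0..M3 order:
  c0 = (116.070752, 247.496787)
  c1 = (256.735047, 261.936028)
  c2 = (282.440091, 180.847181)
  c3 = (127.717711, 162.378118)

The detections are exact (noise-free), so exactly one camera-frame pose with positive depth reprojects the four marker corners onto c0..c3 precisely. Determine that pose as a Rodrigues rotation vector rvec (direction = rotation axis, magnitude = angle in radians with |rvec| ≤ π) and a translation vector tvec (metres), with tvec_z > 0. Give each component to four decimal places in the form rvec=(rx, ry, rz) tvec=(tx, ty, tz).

Intrinsics K: fx=840.7, fy=589.6, cx=337.1, cy=224.4
Marker side s = 0.191 m; corners in marker frame (Z=0):
  M0 = (-0.0955, +0.0955, 0)
  M1 = (+0.0955, +0.0955, 0)
  M2 = (+0.0955, -0.0955, 0)
  M3 = (-0.0955, -0.0955, 0)
Detected image corners:
  c0 = (116.070752, 247.496787) px
  c1 = (256.735047, 261.936028) px
  c2 = (282.440091, 180.847181) px
  c3 = (127.717711, 162.378118) px
Planar DLT: solve 8×8 A·h = b for H (H[2,2]=1):
  H  [+801.08399 +2.98253 +196.34728]
  H  [+117.90352 +545.25710 +215.33702]
  H  [+0.15142 +0.51749 +1.00000]
B = K⁻¹H; ‖b₁‖=0.916047, ‖b₂‖=0.916047; λ = 2/(‖b₁‖+‖b₂‖) = 1.091647, sign → tz>0 ⇒ λ=+1.091647
r₁ = λ·B[:,0] = (+0.97393,+0.15539,+0.16530); r₂ = λ·B[:,1] = (-0.22265,+0.79454,+0.56492)
r₃ = r₁×r₂ = (-0.04355,-0.58699,+0.80842); SVD([r₁ r₂ r₃]) → R = UVᵀ:
  R  [+0.97393 -0.22265 -0.04355]
  R  [+0.15539 +0.79454 -0.58699]
  R  [+0.16530 +0.56492 +0.80842]
t = (-0.18277, -0.01678, +1.09165) m
tr R = 2.576883; θ = arccos((tr R − 1)/2) = 0.662525 rad = 37.960°
axis k = ((R−Rᵀ)₃₂, (R−Rᵀ)₁₃, (R−Rᵀ)₂₁) / (2 sinθ) = (+0.936350, -0.169768, +0.307290)
rvec = θ·k = (+0.620355, -0.112476, +0.203587)

rvec=(0.6204, -0.1125, 0.2036) tvec=(-0.1828, -0.0168, 1.0916)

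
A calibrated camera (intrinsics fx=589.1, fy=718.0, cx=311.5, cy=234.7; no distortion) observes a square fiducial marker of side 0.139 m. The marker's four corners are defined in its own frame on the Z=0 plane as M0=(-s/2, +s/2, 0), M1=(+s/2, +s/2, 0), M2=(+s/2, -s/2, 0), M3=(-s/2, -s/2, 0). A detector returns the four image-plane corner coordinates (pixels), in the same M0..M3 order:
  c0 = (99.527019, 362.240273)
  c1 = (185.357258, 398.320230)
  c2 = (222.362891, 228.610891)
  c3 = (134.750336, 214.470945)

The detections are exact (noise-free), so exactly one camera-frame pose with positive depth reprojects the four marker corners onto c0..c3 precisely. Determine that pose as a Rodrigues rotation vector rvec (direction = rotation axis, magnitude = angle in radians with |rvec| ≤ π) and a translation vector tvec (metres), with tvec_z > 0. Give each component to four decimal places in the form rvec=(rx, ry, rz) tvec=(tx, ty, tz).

rvec=(-0.2234, 0.6146, 0.1790) tvec=(-0.1605, 0.0549, 0.6157)

Intrinsics K: fx=589.1, fy=718.0, cx=311.5, cy=234.7
Marker side s = 0.139 m; corners in marker frame (Z=0):
  M0 = (-0.0695, +0.0695, 0)
  M1 = (+0.0695, +0.0695, 0)
  M2 = (+0.0695, -0.0695, 0)
  M3 = (-0.0695, -0.0695, 0)
Detected image corners:
  c0 = (99.527019, 362.240273) px
  c1 = (185.357258, 398.320230) px
  c2 = (222.362891, 228.610891) px
  c3 = (134.750336, 214.470945) px
Planar DLT: solve 8×8 A·h = b for H (H[2,2]=1):
  H  [+470.75576 -299.47987 +157.93538]
  H  [-108.04296 +1061.61195 +298.69961]
  H  [-0.95484 -0.24978 +1.00000]
B = K⁻¹H; ‖b₁‖=1.624271, ‖b₂‖=1.624271; λ = 2/(‖b₁‖+‖b₂‖) = 0.615661, sign → tz>0 ⇒ λ=+0.615661
r₁ = λ·B[:,0] = (+0.80282,+0.09951,-0.58785); r₂ = λ·B[:,1] = (-0.23167,+0.96056,-0.15378)
r₃ = r₁×r₂ = (+0.54937,+0.25964,+0.79422); SVD([r₁ r₂ r₃]) → R = UVᵀ:
  R  [+0.80282 -0.23167 +0.54937]
  R  [+0.09951 +0.96056 +0.25964]
  R  [-0.58785 -0.15378 +0.79422]
t = (-0.16049, +0.05488, +0.61566) m
tr R = 2.557602; θ = arccos((tr R − 1)/2) = 0.678044 rad = 38.849°
axis k = ((R−Rᵀ)₃₂, (R−Rᵀ)₁₃, (R−Rᵀ)₂₁) / (2 sinθ) = (-0.329540, +0.906484, +0.263988)
rvec = θ·k = (-0.223442, +0.614637, +0.178996)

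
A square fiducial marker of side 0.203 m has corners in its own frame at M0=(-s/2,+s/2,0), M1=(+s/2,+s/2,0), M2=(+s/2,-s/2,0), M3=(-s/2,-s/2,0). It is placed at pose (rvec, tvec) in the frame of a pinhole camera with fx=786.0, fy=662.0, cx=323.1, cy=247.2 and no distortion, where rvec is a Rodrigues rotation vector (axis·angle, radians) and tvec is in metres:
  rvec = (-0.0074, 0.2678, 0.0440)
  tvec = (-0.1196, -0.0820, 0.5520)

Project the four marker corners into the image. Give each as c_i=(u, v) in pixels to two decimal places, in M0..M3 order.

c0=(21.73, 264.46) c1=(283.68, 277.10) c2=(297.21, 21.50) c3=(34.13, 32.59)

Intrinsics K: fx=786.0, fy=662.0, cx=323.1, cy=247.2
Marker side s = 0.203 m; corners in marker frame (Z=0):
  M0 = (-0.1015, +0.1015, 0)
  M1 = (+0.1015, +0.1015, 0)
  M2 = (+0.1015, -0.1015, 0)
  M3 = (-0.1015, -0.1015, 0)
rvec = (-0.0074, 0.2678, 0.0440), |rvec| = θ = 0.27149 rad = 15.555°
Rodrigues: sinθ=0.26817, 1−cosθ=0.03663; R = I + sinθ·[k]× + (1−cosθ)·[k]×²:
    [+0.96340 -0.04445 +0.26436]
    [+0.04248 +0.99901 +0.01316]
    [-0.26468 -0.00145 +0.96433]
t = (-0.1196, -0.0820, 0.5520) m
M0: Pc = R·M0+t = (-0.22190, +0.01509, +0.57872); u = 786.0·(-0.22190)/0.57872 + 323.1 = 21.7260, v = 662.0·(+0.01509)/0.57872 + 247.2 = 264.4595
M1: Pc = R·M1+t = (-0.02633, +0.02371, +0.52499); u = 786.0·(-0.02633)/0.52499 + 323.1 = 283.6848, v = 662.0·(+0.02371)/0.52499 + 247.2 = 277.0991
M2: Pc = R·M2+t = (-0.01730, -0.17909, +0.52528); u = 786.0·(-0.01730)/0.52528 + 323.1 = 297.2078, v = 662.0·(-0.17909)/0.52528 + 247.2 = 21.4996
M3: Pc = R·M3+t = (-0.21287, -0.18771, +0.57901); u = 786.0·(-0.21287)/0.57901 + 323.1 = 34.1277, v = 662.0·(-0.18771)/0.57901 + 247.2 = 32.5854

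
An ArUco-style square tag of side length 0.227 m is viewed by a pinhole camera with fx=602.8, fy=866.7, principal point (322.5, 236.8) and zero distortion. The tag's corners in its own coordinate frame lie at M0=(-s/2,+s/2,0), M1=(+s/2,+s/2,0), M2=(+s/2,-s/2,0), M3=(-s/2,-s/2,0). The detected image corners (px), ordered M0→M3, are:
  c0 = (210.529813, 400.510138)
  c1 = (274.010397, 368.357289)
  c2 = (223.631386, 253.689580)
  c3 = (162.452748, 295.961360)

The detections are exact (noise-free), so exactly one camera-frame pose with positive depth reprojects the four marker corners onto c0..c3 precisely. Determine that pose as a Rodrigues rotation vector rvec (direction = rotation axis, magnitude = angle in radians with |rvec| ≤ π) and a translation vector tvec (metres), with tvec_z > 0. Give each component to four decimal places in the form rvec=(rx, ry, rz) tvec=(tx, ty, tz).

rvec=(0.3315, 0.5170, -0.4642) tvec=(-0.2605, 0.1616, 1.4843)

Intrinsics K: fx=602.8, fy=866.7, cx=322.5, cy=236.8
Marker side s = 0.227 m; corners in marker frame (Z=0):
  M0 = (-0.1135, +0.1135, 0)
  M1 = (+0.1135, +0.1135, 0)
  M2 = (+0.1135, -0.1135, 0)
  M3 = (-0.1135, -0.1135, 0)
Detected image corners:
  c0 = (210.529813, 400.510138) px
  c1 = (274.010397, 368.357289) px
  c2 = (223.631386, 253.689580) px
  c3 = (162.452748, 295.961360) px
Planar DLT: solve 8×8 A·h = b for H (H[2,2]=1):
  H  [+195.36921 +243.85984 +216.71683]
  H  [-283.68421 +523.13618 +331.17633]
  H  [-0.36426 +0.12499 +1.00000]
B = K⁻¹H; ‖b₁‖=0.673731, ‖b₂‖=0.673731; λ = 2/(‖b₁‖+‖b₂‖) = 1.484272, sign → tz>0 ⇒ λ=+1.484272
r₁ = λ·B[:,0] = (+0.77031,-0.33811,-0.54065); r₂ = λ·B[:,1] = (+0.50120,+0.84521,+0.18553)
r₃ = r₁×r₂ = (+0.39424,-0.41389,+0.82053); SVD([r₁ r₂ r₃]) → R = UVᵀ:
  R  [+0.77031 +0.50120 +0.39424]
  R  [-0.33811 +0.84521 -0.41389]
  R  [-0.54065 +0.18553 +0.82053]
t = (-0.26047, +0.16162, +1.48427) m
tr R = 2.436051; θ = arccos((tr R − 1)/2) = 0.769835 rad = 44.108°
axis k = ((R−Rᵀ)₃₂, (R−Rᵀ)₁₃, (R−Rᵀ)₂₁) / (2 sinθ) = (+0.430603, +0.671603, -0.602935)
rvec = θ·k = (+0.331493, +0.517024, -0.464160)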